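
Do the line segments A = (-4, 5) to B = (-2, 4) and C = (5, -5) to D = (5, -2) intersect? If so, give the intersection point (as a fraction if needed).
No (intersection of containing lines falls outside at least one segment)

Parametrize and solve: t = 9/2, s = 11/6. At least one of these is outside [0, 1], so the segments do not intersect.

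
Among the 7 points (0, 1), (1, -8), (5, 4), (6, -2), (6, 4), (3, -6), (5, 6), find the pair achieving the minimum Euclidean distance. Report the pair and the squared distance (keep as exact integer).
Pair = ((5, 4), (6, 4)); squared distance = 1

Compute all C(7, 2) = 21 pairwise squared distances (x_i − x_j)² + (y_i − y_j)². The minimum is 1, attained by the pair ((5, 4), (6, 4)).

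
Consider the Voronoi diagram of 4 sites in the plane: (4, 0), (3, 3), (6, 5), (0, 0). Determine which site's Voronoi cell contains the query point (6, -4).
Nearest site = (4, 0)

The Voronoi cell of site s contains exactly those query points closer to s than to any other site. Compute squared distances from q = (6, -4) to each site:
  (4 − 6)² + (0 − -4)² = 20
  (0 − 6)² + (0 − -4)² = 52
  (3 − 6)² + (3 − -4)² = 58
  (6 − 6)² + (5 − -4)² = 81
Minimum is attained by (4, 0), so q lies in its Voronoi cell.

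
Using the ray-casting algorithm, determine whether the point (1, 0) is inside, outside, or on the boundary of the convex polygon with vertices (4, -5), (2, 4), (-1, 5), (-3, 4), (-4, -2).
The point (1, 0) lies strictly inside the polygon

Cast a horizontal ray to the right from the query point and count how many polygon edges it crosses (each edge strictly once or zero times, handled with the usual half-open convention). 
Parity of crossings → odd ⇒ inside.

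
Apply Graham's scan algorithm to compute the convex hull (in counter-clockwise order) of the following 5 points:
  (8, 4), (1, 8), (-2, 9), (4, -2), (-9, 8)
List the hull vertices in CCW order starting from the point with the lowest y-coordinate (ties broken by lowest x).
Hull (CCW) = [(4, -2), (8, 4), (1, 8), (-2, 9), (-9, 8)]

Graham scan procedure:
  1. Find the pivot p₀ = point with lowest y (tie → lowest x): (4, -2).
  2. Sort the remaining points by polar angle around p₀.
  3. Walk through sorted points, maintaining a stack; pop the top while the last three entries make a non-left turn (cross product ≤ 0).
  4. Final stack is the convex hull in CCW order: (4, -2), (8, 4), (1, 8), (-2, 9), (-9, 8).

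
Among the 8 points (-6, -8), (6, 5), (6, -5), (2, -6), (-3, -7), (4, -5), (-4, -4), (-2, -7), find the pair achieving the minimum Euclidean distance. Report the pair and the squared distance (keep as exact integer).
Pair = ((-3, -7), (-2, -7)); squared distance = 1

Compute all C(8, 2) = 28 pairwise squared distances (x_i − x_j)² + (y_i − y_j)². The minimum is 1, attained by the pair ((-3, -7), (-2, -7)).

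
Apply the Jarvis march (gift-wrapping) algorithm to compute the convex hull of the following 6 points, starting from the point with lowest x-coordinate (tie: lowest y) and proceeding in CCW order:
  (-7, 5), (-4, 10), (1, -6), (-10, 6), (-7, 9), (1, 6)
Hull (CCW) = [(-10, 6), (1, -6), (1, 6), (-4, 10), (-7, 9)]

Jarvis march: at each step, from the current hull vertex p, select the next vertex q as the point such that every other point lies strictly to the left of (or on) the directed line p → q. (Equivalently: for every other point r, the cross product (q − p) × (r − p) ≥ 0.)
Starting point (lowest x, tie lowest y): (-10, 6). Wrap until returning to start. Resulting hull: (-10, 6), (1, -6), (1, 6), (-4, 10), (-7, 9).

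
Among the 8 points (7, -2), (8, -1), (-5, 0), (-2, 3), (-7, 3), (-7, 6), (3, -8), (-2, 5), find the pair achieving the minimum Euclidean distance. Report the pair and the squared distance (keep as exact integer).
Pair = ((7, -2), (8, -1)); squared distance = 2

Compute all C(8, 2) = 28 pairwise squared distances (x_i − x_j)² + (y_i − y_j)². The minimum is 2, attained by the pair ((7, -2), (8, -1)).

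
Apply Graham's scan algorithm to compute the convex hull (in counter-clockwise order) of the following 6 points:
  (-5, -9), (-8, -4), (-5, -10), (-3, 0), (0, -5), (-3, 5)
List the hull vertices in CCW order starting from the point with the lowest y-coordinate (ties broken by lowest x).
Hull (CCW) = [(-5, -10), (0, -5), (-3, 5), (-8, -4)]

Graham scan procedure:
  1. Find the pivot p₀ = point with lowest y (tie → lowest x): (-5, -10).
  2. Sort the remaining points by polar angle around p₀.
  3. Walk through sorted points, maintaining a stack; pop the top while the last three entries make a non-left turn (cross product ≤ 0).
  4. Final stack is the convex hull in CCW order: (-5, -10), (0, -5), (-3, 5), (-8, -4).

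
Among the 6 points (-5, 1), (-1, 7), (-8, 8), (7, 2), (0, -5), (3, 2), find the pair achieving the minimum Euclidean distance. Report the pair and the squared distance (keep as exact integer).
Pair = ((7, 2), (3, 2)); squared distance = 16

Compute all C(6, 2) = 15 pairwise squared distances (x_i − x_j)² + (y_i − y_j)². The minimum is 16, attained by the pair ((7, 2), (3, 2)).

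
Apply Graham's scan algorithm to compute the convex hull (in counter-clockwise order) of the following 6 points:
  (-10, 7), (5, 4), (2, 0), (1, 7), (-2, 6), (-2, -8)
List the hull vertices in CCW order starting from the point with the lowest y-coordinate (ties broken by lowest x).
Hull (CCW) = [(-2, -8), (5, 4), (1, 7), (-10, 7)]

Graham scan procedure:
  1. Find the pivot p₀ = point with lowest y (tie → lowest x): (-2, -8).
  2. Sort the remaining points by polar angle around p₀.
  3. Walk through sorted points, maintaining a stack; pop the top while the last three entries make a non-left turn (cross product ≤ 0).
  4. Final stack is the convex hull in CCW order: (-2, -8), (5, 4), (1, 7), (-10, 7).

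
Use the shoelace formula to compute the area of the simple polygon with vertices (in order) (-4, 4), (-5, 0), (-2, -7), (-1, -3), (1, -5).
Area = 23

Shoelace formula: Area = (1/2) |Σ_i (x_i · y_{i+1} − x_{i+1} · y_i)| (indices mod n). Compute each cross term:
  (-4)(0) − (-5)(4) = 20
  (-5)(-7) − (-2)(0) = 35
  (-2)(-3) − (-1)(-7) = -1
  (-1)(-5) − (1)(-3) = 8
  (1)(4) − (-4)(-5) = -16
Sum = 46, so (signed) Area = 46/2 = 23, |Area| = 23.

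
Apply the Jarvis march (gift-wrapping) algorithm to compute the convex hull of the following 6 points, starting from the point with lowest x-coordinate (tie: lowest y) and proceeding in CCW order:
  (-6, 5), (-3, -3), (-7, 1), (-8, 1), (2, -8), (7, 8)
Hull (CCW) = [(-8, 1), (2, -8), (7, 8), (-6, 5)]

Jarvis march: at each step, from the current hull vertex p, select the next vertex q as the point such that every other point lies strictly to the left of (or on) the directed line p → q. (Equivalently: for every other point r, the cross product (q − p) × (r − p) ≥ 0.)
Starting point (lowest x, tie lowest y): (-8, 1). Wrap until returning to start. Resulting hull: (-8, 1), (2, -8), (7, 8), (-6, 5).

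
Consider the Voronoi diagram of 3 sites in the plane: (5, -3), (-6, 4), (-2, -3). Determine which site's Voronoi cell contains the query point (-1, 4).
Nearest site = (-6, 4)

The Voronoi cell of site s contains exactly those query points closer to s than to any other site. Compute squared distances from q = (-1, 4) to each site:
  (-6 − -1)² + (4 − 4)² = 25
  (-2 − -1)² + (-3 − 4)² = 50
  (5 − -1)² + (-3 − 4)² = 85
Minimum is attained by (-6, 4), so q lies in its Voronoi cell.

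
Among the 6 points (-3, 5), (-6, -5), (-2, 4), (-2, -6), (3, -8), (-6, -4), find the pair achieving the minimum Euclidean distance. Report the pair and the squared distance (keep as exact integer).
Pair = ((-6, -5), (-6, -4)); squared distance = 1

Compute all C(6, 2) = 15 pairwise squared distances (x_i − x_j)² + (y_i − y_j)². The minimum is 1, attained by the pair ((-6, -5), (-6, -4)).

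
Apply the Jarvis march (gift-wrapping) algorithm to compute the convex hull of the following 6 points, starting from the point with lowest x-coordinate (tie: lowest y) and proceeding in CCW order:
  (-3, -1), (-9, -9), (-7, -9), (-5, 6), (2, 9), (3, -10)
Hull (CCW) = [(-9, -9), (3, -10), (2, 9), (-5, 6)]

Jarvis march: at each step, from the current hull vertex p, select the next vertex q as the point such that every other point lies strictly to the left of (or on) the directed line p → q. (Equivalently: for every other point r, the cross product (q − p) × (r − p) ≥ 0.)
Starting point (lowest x, tie lowest y): (-9, -9). Wrap until returning to start. Resulting hull: (-9, -9), (3, -10), (2, 9), (-5, 6).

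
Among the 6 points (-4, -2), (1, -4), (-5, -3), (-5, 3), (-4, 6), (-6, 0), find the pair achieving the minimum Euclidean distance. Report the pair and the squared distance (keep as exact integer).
Pair = ((-4, -2), (-5, -3)); squared distance = 2

Compute all C(6, 2) = 15 pairwise squared distances (x_i − x_j)² + (y_i − y_j)². The minimum is 2, attained by the pair ((-4, -2), (-5, -3)).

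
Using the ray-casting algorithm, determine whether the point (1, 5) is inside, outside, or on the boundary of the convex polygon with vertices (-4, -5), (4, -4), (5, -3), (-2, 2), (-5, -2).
The point (1, 5) lies strictly outside the polygon

Cast a horizontal ray to the right from the query point and count how many polygon edges it crosses (each edge strictly once or zero times, handled with the usual half-open convention). 
Parity of crossings → even ⇒ outside.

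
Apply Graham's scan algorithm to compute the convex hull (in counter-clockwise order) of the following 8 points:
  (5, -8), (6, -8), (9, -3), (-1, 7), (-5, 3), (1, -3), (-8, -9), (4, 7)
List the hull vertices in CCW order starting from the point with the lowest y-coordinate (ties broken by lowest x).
Hull (CCW) = [(-8, -9), (6, -8), (9, -3), (4, 7), (-1, 7), (-5, 3)]

Graham scan procedure:
  1. Find the pivot p₀ = point with lowest y (tie → lowest x): (-8, -9).
  2. Sort the remaining points by polar angle around p₀.
  3. Walk through sorted points, maintaining a stack; pop the top while the last three entries make a non-left turn (cross product ≤ 0).
  4. Final stack is the convex hull in CCW order: (-8, -9), (6, -8), (9, -3), (4, 7), (-1, 7), (-5, 3).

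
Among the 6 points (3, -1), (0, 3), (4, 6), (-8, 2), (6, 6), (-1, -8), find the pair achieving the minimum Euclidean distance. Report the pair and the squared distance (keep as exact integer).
Pair = ((4, 6), (6, 6)); squared distance = 4

Compute all C(6, 2) = 15 pairwise squared distances (x_i − x_j)² + (y_i − y_j)². The minimum is 4, attained by the pair ((4, 6), (6, 6)).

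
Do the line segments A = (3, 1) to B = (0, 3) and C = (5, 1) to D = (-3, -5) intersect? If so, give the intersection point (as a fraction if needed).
No (intersection of containing lines falls outside at least one segment)

Parametrize and solve: t = -6/17, s = 2/17. At least one of these is outside [0, 1], so the segments do not intersect.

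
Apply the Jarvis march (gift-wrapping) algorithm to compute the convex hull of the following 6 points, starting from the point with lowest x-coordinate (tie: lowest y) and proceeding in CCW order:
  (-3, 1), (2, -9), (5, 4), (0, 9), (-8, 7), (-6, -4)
Hull (CCW) = [(-8, 7), (-6, -4), (2, -9), (5, 4), (0, 9)]

Jarvis march: at each step, from the current hull vertex p, select the next vertex q as the point such that every other point lies strictly to the left of (or on) the directed line p → q. (Equivalently: for every other point r, the cross product (q − p) × (r − p) ≥ 0.)
Starting point (lowest x, tie lowest y): (-8, 7). Wrap until returning to start. Resulting hull: (-8, 7), (-6, -4), (2, -9), (5, 4), (0, 9).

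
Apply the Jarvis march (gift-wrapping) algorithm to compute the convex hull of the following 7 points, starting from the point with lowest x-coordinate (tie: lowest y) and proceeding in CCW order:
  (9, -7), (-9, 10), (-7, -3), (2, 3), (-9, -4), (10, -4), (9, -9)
Hull (CCW) = [(-9, -4), (9, -9), (10, -4), (2, 3), (-9, 10)]

Jarvis march: at each step, from the current hull vertex p, select the next vertex q as the point such that every other point lies strictly to the left of (or on) the directed line p → q. (Equivalently: for every other point r, the cross product (q − p) × (r − p) ≥ 0.)
Starting point (lowest x, tie lowest y): (-9, -4). Wrap until returning to start. Resulting hull: (-9, -4), (9, -9), (10, -4), (2, 3), (-9, 10).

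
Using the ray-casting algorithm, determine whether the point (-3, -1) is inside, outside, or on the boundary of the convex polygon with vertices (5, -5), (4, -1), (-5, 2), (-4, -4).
The point (-3, -1) lies strictly inside the polygon

Cast a horizontal ray to the right from the query point and count how many polygon edges it crosses (each edge strictly once or zero times, handled with the usual half-open convention). 
Parity of crossings → odd ⇒ inside.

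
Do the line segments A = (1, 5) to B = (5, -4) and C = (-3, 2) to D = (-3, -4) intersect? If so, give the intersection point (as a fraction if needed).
No (intersection of containing lines falls outside at least one segment)

Parametrize and solve: t = -1, s = -2. At least one of these is outside [0, 1], so the segments do not intersect.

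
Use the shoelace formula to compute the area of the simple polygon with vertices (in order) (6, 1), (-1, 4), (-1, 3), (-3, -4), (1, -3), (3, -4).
Area = 42

Shoelace formula: Area = (1/2) |Σ_i (x_i · y_{i+1} − x_{i+1} · y_i)| (indices mod n). Compute each cross term:
  (6)(4) − (-1)(1) = 25
  (-1)(3) − (-1)(4) = 1
  (-1)(-4) − (-3)(3) = 13
  (-3)(-3) − (1)(-4) = 13
  (1)(-4) − (3)(-3) = 5
  (3)(1) − (6)(-4) = 27
Sum = 84, so (signed) Area = 84/2 = 42, |Area| = 42.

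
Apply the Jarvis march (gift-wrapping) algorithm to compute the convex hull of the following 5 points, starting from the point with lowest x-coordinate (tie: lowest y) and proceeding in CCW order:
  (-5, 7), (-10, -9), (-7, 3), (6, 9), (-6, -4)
Hull (CCW) = [(-10, -9), (6, 9), (-5, 7), (-7, 3)]

Jarvis march: at each step, from the current hull vertex p, select the next vertex q as the point such that every other point lies strictly to the left of (or on) the directed line p → q. (Equivalently: for every other point r, the cross product (q − p) × (r − p) ≥ 0.)
Starting point (lowest x, tie lowest y): (-10, -9). Wrap until returning to start. Resulting hull: (-10, -9), (6, 9), (-5, 7), (-7, 3).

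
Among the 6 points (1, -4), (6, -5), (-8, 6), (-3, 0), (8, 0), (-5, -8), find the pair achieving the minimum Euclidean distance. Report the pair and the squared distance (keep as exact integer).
Pair = ((1, -4), (6, -5)); squared distance = 26

Compute all C(6, 2) = 15 pairwise squared distances (x_i − x_j)² + (y_i − y_j)². The minimum is 26, attained by the pair ((1, -4), (6, -5)).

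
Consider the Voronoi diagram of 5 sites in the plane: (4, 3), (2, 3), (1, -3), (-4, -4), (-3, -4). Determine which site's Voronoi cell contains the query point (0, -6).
Nearest site = (1, -3)

The Voronoi cell of site s contains exactly those query points closer to s than to any other site. Compute squared distances from q = (0, -6) to each site:
  (1 − 0)² + (-3 − -6)² = 10
  (-3 − 0)² + (-4 − -6)² = 13
  (-4 − 0)² + (-4 − -6)² = 20
  (2 − 0)² + (3 − -6)² = 85
  (4 − 0)² + (3 − -6)² = 97
Minimum is attained by (1, -3), so q lies in its Voronoi cell.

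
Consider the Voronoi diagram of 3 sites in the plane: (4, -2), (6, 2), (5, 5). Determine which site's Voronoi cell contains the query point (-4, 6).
Nearest site = (5, 5)

The Voronoi cell of site s contains exactly those query points closer to s than to any other site. Compute squared distances from q = (-4, 6) to each site:
  (5 − -4)² + (5 − 6)² = 82
  (6 − -4)² + (2 − 6)² = 116
  (4 − -4)² + (-2 − 6)² = 128
Minimum is attained by (5, 5), so q lies in its Voronoi cell.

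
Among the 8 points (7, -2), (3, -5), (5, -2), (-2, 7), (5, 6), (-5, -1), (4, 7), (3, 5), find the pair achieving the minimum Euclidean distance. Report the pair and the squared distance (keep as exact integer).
Pair = ((5, 6), (4, 7)); squared distance = 2

Compute all C(8, 2) = 28 pairwise squared distances (x_i − x_j)² + (y_i − y_j)². The minimum is 2, attained by the pair ((5, 6), (4, 7)).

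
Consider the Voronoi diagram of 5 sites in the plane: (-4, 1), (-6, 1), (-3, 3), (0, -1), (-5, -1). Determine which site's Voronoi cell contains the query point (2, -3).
Nearest site = (0, -1)

The Voronoi cell of site s contains exactly those query points closer to s than to any other site. Compute squared distances from q = (2, -3) to each site:
  (0 − 2)² + (-1 − -3)² = 8
  (-4 − 2)² + (1 − -3)² = 52
  (-5 − 2)² + (-1 − -3)² = 53
  (-3 − 2)² + (3 − -3)² = 61
  (-6 − 2)² + (1 − -3)² = 80
Minimum is attained by (0, -1), so q lies in its Voronoi cell.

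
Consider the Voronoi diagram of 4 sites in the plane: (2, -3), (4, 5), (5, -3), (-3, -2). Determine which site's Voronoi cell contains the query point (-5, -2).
Nearest site = (-3, -2)

The Voronoi cell of site s contains exactly those query points closer to s than to any other site. Compute squared distances from q = (-5, -2) to each site:
  (-3 − -5)² + (-2 − -2)² = 4
  (2 − -5)² + (-3 − -2)² = 50
  (5 − -5)² + (-3 − -2)² = 101
  (4 − -5)² + (5 − -2)² = 130
Minimum is attained by (-3, -2), so q lies in its Voronoi cell.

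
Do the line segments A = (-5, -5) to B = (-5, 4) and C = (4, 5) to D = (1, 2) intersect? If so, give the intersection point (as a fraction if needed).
No (intersection of containing lines falls outside at least one segment)

Parametrize and solve: t = 1/9, s = 3. At least one of these is outside [0, 1], so the segments do not intersect.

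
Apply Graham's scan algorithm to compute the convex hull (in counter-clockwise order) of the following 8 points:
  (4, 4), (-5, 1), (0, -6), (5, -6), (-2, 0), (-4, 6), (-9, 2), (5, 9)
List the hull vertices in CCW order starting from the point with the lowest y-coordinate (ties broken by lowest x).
Hull (CCW) = [(0, -6), (5, -6), (5, 9), (-4, 6), (-9, 2)]

Graham scan procedure:
  1. Find the pivot p₀ = point with lowest y (tie → lowest x): (0, -6).
  2. Sort the remaining points by polar angle around p₀.
  3. Walk through sorted points, maintaining a stack; pop the top while the last three entries make a non-left turn (cross product ≤ 0).
  4. Final stack is the convex hull in CCW order: (0, -6), (5, -6), (5, 9), (-4, 6), (-9, 2).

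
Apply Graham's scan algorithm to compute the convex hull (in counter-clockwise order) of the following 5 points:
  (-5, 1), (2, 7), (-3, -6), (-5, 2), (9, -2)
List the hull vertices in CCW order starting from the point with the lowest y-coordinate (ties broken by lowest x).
Hull (CCW) = [(-3, -6), (9, -2), (2, 7), (-5, 2), (-5, 1)]

Graham scan procedure:
  1. Find the pivot p₀ = point with lowest y (tie → lowest x): (-3, -6).
  2. Sort the remaining points by polar angle around p₀.
  3. Walk through sorted points, maintaining a stack; pop the top while the last three entries make a non-left turn (cross product ≤ 0).
  4. Final stack is the convex hull in CCW order: (-3, -6), (9, -2), (2, 7), (-5, 2), (-5, 1).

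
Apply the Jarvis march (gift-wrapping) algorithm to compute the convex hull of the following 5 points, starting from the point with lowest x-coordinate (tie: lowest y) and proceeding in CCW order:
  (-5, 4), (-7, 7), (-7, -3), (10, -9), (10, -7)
Hull (CCW) = [(-7, -3), (10, -9), (10, -7), (-7, 7)]

Jarvis march: at each step, from the current hull vertex p, select the next vertex q as the point such that every other point lies strictly to the left of (or on) the directed line p → q. (Equivalently: for every other point r, the cross product (q − p) × (r − p) ≥ 0.)
Starting point (lowest x, tie lowest y): (-7, -3). Wrap until returning to start. Resulting hull: (-7, -3), (10, -9), (10, -7), (-7, 7).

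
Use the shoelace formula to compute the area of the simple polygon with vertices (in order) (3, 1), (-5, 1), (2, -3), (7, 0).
Area = 49/2

Shoelace formula: Area = (1/2) |Σ_i (x_i · y_{i+1} − x_{i+1} · y_i)| (indices mod n). Compute each cross term:
  (3)(1) − (-5)(1) = 8
  (-5)(-3) − (2)(1) = 13
  (2)(0) − (7)(-3) = 21
  (7)(1) − (3)(0) = 7
Sum = 49, so (signed) Area = 49/2 = 49/2, |Area| = 49/2.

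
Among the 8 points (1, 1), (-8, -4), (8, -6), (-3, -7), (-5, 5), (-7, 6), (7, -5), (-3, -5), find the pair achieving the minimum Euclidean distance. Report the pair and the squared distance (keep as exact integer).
Pair = ((8, -6), (7, -5)); squared distance = 2

Compute all C(8, 2) = 28 pairwise squared distances (x_i − x_j)² + (y_i − y_j)². The minimum is 2, attained by the pair ((8, -6), (7, -5)).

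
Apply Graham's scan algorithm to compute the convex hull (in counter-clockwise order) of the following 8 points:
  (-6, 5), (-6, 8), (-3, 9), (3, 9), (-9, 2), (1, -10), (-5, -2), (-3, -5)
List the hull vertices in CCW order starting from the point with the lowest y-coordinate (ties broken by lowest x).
Hull (CCW) = [(1, -10), (3, 9), (-3, 9), (-6, 8), (-9, 2)]

Graham scan procedure:
  1. Find the pivot p₀ = point with lowest y (tie → lowest x): (1, -10).
  2. Sort the remaining points by polar angle around p₀.
  3. Walk through sorted points, maintaining a stack; pop the top while the last three entries make a non-left turn (cross product ≤ 0).
  4. Final stack is the convex hull in CCW order: (1, -10), (3, 9), (-3, 9), (-6, 8), (-9, 2).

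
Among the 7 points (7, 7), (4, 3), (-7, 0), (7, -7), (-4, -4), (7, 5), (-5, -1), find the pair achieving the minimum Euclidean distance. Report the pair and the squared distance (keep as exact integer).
Pair = ((7, 7), (7, 5)); squared distance = 4

Compute all C(7, 2) = 21 pairwise squared distances (x_i − x_j)² + (y_i − y_j)². The minimum is 4, attained by the pair ((7, 7), (7, 5)).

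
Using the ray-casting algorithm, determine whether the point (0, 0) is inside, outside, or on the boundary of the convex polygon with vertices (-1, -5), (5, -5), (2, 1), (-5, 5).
The point (0, 0) lies strictly inside the polygon

Cast a horizontal ray to the right from the query point and count how many polygon edges it crosses (each edge strictly once or zero times, handled with the usual half-open convention). 
Parity of crossings → odd ⇒ inside.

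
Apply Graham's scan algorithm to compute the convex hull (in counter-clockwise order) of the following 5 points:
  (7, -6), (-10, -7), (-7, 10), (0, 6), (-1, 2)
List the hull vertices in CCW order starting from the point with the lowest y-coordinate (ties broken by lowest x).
Hull (CCW) = [(-10, -7), (7, -6), (0, 6), (-7, 10)]

Graham scan procedure:
  1. Find the pivot p₀ = point with lowest y (tie → lowest x): (-10, -7).
  2. Sort the remaining points by polar angle around p₀.
  3. Walk through sorted points, maintaining a stack; pop the top while the last three entries make a non-left turn (cross product ≤ 0).
  4. Final stack is the convex hull in CCW order: (-10, -7), (7, -6), (0, 6), (-7, 10).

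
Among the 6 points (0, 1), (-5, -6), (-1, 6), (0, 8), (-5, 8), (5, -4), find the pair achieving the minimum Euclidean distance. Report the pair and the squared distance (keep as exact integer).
Pair = ((-1, 6), (0, 8)); squared distance = 5

Compute all C(6, 2) = 15 pairwise squared distances (x_i − x_j)² + (y_i − y_j)². The minimum is 5, attained by the pair ((-1, 6), (0, 8)).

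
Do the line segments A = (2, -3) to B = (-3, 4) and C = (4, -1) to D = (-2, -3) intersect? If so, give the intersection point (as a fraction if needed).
Yes; intersection at (16/13, -25/13) (t = 2/13 on AB, s = 6/13 on CD)

Parametrize AB as A + t(B − A) = (2 + -5 t, -3 + 7 t) and CD as C + s(D − C) = (4 + -6 s, -1 + -2 s). Solve the linear system for (t, s). Determinant = -52 ≠ 0, so a unique intersection of the containing lines exists. Solution: t = 2/13, s = 6/13 — both in [0, 1], so the segments cross. Intersection point: (16/13, -25/13).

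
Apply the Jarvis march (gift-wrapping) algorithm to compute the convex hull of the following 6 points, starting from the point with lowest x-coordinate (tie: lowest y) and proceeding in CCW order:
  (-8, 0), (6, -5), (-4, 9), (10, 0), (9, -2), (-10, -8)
Hull (CCW) = [(-10, -8), (6, -5), (9, -2), (10, 0), (-4, 9), (-8, 0)]

Jarvis march: at each step, from the current hull vertex p, select the next vertex q as the point such that every other point lies strictly to the left of (or on) the directed line p → q. (Equivalently: for every other point r, the cross product (q − p) × (r − p) ≥ 0.)
Starting point (lowest x, tie lowest y): (-10, -8). Wrap until returning to start. Resulting hull: (-10, -8), (6, -5), (9, -2), (10, 0), (-4, 9), (-8, 0).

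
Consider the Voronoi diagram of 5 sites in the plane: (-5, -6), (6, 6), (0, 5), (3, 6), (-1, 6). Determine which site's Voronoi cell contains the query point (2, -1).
Nearest site = (0, 5)

The Voronoi cell of site s contains exactly those query points closer to s than to any other site. Compute squared distances from q = (2, -1) to each site:
  (0 − 2)² + (5 − -1)² = 40
  (3 − 2)² + (6 − -1)² = 50
  (-1 − 2)² + (6 − -1)² = 58
  (6 − 2)² + (6 − -1)² = 65
  (-5 − 2)² + (-6 − -1)² = 74
Minimum is attained by (0, 5), so q lies in its Voronoi cell.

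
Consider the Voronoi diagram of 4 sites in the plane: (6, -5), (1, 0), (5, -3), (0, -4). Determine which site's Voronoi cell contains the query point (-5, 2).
Nearest site = (1, 0)

The Voronoi cell of site s contains exactly those query points closer to s than to any other site. Compute squared distances from q = (-5, 2) to each site:
  (1 − -5)² + (0 − 2)² = 40
  (0 − -5)² + (-4 − 2)² = 61
  (5 − -5)² + (-3 − 2)² = 125
  (6 − -5)² + (-5 − 2)² = 170
Minimum is attained by (1, 0), so q lies in its Voronoi cell.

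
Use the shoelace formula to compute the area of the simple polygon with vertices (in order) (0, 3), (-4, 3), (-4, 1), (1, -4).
Area = 19

Shoelace formula: Area = (1/2) |Σ_i (x_i · y_{i+1} − x_{i+1} · y_i)| (indices mod n). Compute each cross term:
  (0)(3) − (-4)(3) = 12
  (-4)(1) − (-4)(3) = 8
  (-4)(-4) − (1)(1) = 15
  (1)(3) − (0)(-4) = 3
Sum = 38, so (signed) Area = 38/2 = 19, |Area| = 19.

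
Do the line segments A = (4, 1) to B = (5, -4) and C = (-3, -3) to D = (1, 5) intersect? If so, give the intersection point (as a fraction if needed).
No (intersection of containing lines falls outside at least one segment)

Parametrize and solve: t = -10/7, s = 39/28. At least one of these is outside [0, 1], so the segments do not intersect.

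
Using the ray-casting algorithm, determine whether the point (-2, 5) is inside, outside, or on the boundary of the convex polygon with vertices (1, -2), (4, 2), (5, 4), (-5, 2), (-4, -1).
The point (-2, 5) lies strictly outside the polygon

Cast a horizontal ray to the right from the query point and count how many polygon edges it crosses (each edge strictly once or zero times, handled with the usual half-open convention). 
Parity of crossings → even ⇒ outside.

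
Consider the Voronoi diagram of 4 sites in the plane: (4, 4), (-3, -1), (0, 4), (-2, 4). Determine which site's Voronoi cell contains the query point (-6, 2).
Nearest site = (-3, -1)

The Voronoi cell of site s contains exactly those query points closer to s than to any other site. Compute squared distances from q = (-6, 2) to each site:
  (-3 − -6)² + (-1 − 2)² = 18
  (-2 − -6)² + (4 − 2)² = 20
  (0 − -6)² + (4 − 2)² = 40
  (4 − -6)² + (4 − 2)² = 104
Minimum is attained by (-3, -1), so q lies in its Voronoi cell.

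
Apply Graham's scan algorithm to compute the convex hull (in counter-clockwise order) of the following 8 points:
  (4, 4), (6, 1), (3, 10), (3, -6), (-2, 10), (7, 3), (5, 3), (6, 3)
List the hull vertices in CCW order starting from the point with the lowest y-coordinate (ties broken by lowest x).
Hull (CCW) = [(3, -6), (7, 3), (3, 10), (-2, 10)]

Graham scan procedure:
  1. Find the pivot p₀ = point with lowest y (tie → lowest x): (3, -6).
  2. Sort the remaining points by polar angle around p₀.
  3. Walk through sorted points, maintaining a stack; pop the top while the last three entries make a non-left turn (cross product ≤ 0).
  4. Final stack is the convex hull in CCW order: (3, -6), (7, 3), (3, 10), (-2, 10).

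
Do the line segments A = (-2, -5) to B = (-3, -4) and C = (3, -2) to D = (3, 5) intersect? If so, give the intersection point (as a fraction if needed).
No (intersection of containing lines falls outside at least one segment)

Parametrize and solve: t = -5, s = -8/7. At least one of these is outside [0, 1], so the segments do not intersect.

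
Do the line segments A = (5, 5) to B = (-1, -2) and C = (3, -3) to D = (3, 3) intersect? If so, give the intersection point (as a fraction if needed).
Yes; intersection at (3, 8/3) (t = 1/3 on AB, s = 17/18 on CD)

Parametrize AB as A + t(B − A) = (5 + -6 t, 5 + -7 t) and CD as C + s(D − C) = (3 + 0 s, -3 + 6 s). Solve the linear system for (t, s). Determinant = 36 ≠ 0, so a unique intersection of the containing lines exists. Solution: t = 1/3, s = 17/18 — both in [0, 1], so the segments cross. Intersection point: (3, 8/3).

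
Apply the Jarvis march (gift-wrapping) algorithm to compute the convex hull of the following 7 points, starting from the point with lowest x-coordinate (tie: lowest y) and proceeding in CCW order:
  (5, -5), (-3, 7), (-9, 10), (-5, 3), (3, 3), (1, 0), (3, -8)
Hull (CCW) = [(-9, 10), (-5, 3), (3, -8), (5, -5), (3, 3), (-3, 7)]

Jarvis march: at each step, from the current hull vertex p, select the next vertex q as the point such that every other point lies strictly to the left of (or on) the directed line p → q. (Equivalently: for every other point r, the cross product (q − p) × (r − p) ≥ 0.)
Starting point (lowest x, tie lowest y): (-9, 10). Wrap until returning to start. Resulting hull: (-9, 10), (-5, 3), (3, -8), (5, -5), (3, 3), (-3, 7).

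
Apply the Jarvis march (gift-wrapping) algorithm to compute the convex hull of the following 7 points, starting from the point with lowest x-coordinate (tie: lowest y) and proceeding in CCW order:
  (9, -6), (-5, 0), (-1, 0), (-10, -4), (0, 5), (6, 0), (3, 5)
Hull (CCW) = [(-10, -4), (9, -6), (6, 0), (3, 5), (0, 5)]

Jarvis march: at each step, from the current hull vertex p, select the next vertex q as the point such that every other point lies strictly to the left of (or on) the directed line p → q. (Equivalently: for every other point r, the cross product (q − p) × (r − p) ≥ 0.)
Starting point (lowest x, tie lowest y): (-10, -4). Wrap until returning to start. Resulting hull: (-10, -4), (9, -6), (6, 0), (3, 5), (0, 5).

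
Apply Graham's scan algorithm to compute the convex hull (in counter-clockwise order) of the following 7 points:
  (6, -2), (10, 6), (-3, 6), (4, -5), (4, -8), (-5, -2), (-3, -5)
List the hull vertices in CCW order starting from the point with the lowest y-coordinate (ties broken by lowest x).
Hull (CCW) = [(4, -8), (10, 6), (-3, 6), (-5, -2), (-3, -5)]

Graham scan procedure:
  1. Find the pivot p₀ = point with lowest y (tie → lowest x): (4, -8).
  2. Sort the remaining points by polar angle around p₀.
  3. Walk through sorted points, maintaining a stack; pop the top while the last three entries make a non-left turn (cross product ≤ 0).
  4. Final stack is the convex hull in CCW order: (4, -8), (10, 6), (-3, 6), (-5, -2), (-3, -5).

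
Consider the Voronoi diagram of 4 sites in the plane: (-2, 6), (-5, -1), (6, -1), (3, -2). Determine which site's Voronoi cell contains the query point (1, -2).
Nearest site = (3, -2)

The Voronoi cell of site s contains exactly those query points closer to s than to any other site. Compute squared distances from q = (1, -2) to each site:
  (3 − 1)² + (-2 − -2)² = 4
  (6 − 1)² + (-1 − -2)² = 26
  (-5 − 1)² + (-1 − -2)² = 37
  (-2 − 1)² + (6 − -2)² = 73
Minimum is attained by (3, -2), so q lies in its Voronoi cell.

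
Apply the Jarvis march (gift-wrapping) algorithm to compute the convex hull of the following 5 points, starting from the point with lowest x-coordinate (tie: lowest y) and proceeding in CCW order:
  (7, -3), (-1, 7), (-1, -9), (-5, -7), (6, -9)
Hull (CCW) = [(-5, -7), (-1, -9), (6, -9), (7, -3), (-1, 7)]

Jarvis march: at each step, from the current hull vertex p, select the next vertex q as the point such that every other point lies strictly to the left of (or on) the directed line p → q. (Equivalently: for every other point r, the cross product (q − p) × (r − p) ≥ 0.)
Starting point (lowest x, tie lowest y): (-5, -7). Wrap until returning to start. Resulting hull: (-5, -7), (-1, -9), (6, -9), (7, -3), (-1, 7).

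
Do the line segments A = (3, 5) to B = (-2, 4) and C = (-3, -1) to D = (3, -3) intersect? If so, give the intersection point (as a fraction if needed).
No (intersection of containing lines falls outside at least one segment)

Parametrize and solve: t = 3, s = -3/2. At least one of these is outside [0, 1], so the segments do not intersect.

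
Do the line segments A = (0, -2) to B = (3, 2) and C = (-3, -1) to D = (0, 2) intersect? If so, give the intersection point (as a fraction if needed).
No (intersection of containing lines falls outside at least one segment)

Parametrize and solve: t = 4, s = 5. At least one of these is outside [0, 1], so the segments do not intersect.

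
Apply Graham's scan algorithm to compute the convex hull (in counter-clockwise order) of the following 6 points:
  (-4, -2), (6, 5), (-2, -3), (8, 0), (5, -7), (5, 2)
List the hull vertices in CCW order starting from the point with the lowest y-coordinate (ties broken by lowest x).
Hull (CCW) = [(5, -7), (8, 0), (6, 5), (-4, -2)]

Graham scan procedure:
  1. Find the pivot p₀ = point with lowest y (tie → lowest x): (5, -7).
  2. Sort the remaining points by polar angle around p₀.
  3. Walk through sorted points, maintaining a stack; pop the top while the last three entries make a non-left turn (cross product ≤ 0).
  4. Final stack is the convex hull in CCW order: (5, -7), (8, 0), (6, 5), (-4, -2).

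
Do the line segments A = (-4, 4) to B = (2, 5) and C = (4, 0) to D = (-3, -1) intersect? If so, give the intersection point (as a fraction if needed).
No (intersection of containing lines falls outside at least one segment)

Parametrize and solve: t = -36, s = 32. At least one of these is outside [0, 1], so the segments do not intersect.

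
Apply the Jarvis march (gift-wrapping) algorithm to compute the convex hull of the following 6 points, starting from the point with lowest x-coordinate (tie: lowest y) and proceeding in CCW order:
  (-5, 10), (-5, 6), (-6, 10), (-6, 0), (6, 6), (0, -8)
Hull (CCW) = [(-6, 0), (0, -8), (6, 6), (-5, 10), (-6, 10)]

Jarvis march: at each step, from the current hull vertex p, select the next vertex q as the point such that every other point lies strictly to the left of (or on) the directed line p → q. (Equivalently: for every other point r, the cross product (q − p) × (r − p) ≥ 0.)
Starting point (lowest x, tie lowest y): (-6, 0). Wrap until returning to start. Resulting hull: (-6, 0), (0, -8), (6, 6), (-5, 10), (-6, 10).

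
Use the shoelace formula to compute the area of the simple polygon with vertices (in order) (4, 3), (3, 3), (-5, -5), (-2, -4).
Area = 23/2

Shoelace formula: Area = (1/2) |Σ_i (x_i · y_{i+1} − x_{i+1} · y_i)| (indices mod n). Compute each cross term:
  (4)(3) − (3)(3) = 3
  (3)(-5) − (-5)(3) = 0
  (-5)(-4) − (-2)(-5) = 10
  (-2)(3) − (4)(-4) = 10
Sum = 23, so (signed) Area = 23/2 = 23/2, |Area| = 23/2.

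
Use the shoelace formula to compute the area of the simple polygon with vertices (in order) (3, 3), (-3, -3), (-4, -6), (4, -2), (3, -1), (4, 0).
Area = 28

Shoelace formula: Area = (1/2) |Σ_i (x_i · y_{i+1} − x_{i+1} · y_i)| (indices mod n). Compute each cross term:
  (3)(-3) − (-3)(3) = 0
  (-3)(-6) − (-4)(-3) = 6
  (-4)(-2) − (4)(-6) = 32
  (4)(-1) − (3)(-2) = 2
  (3)(0) − (4)(-1) = 4
  (4)(3) − (3)(0) = 12
Sum = 56, so (signed) Area = 56/2 = 28, |Area| = 28.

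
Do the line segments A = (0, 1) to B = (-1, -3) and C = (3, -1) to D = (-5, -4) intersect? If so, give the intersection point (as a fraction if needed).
Yes; intersection at (-25/29, -71/29) (t = 25/29 on AB, s = 14/29 on CD)

Parametrize AB as A + t(B − A) = (0 + -1 t, 1 + -4 t) and CD as C + s(D − C) = (3 + -8 s, -1 + -3 s). Solve the linear system for (t, s). Determinant = 29 ≠ 0, so a unique intersection of the containing lines exists. Solution: t = 25/29, s = 14/29 — both in [0, 1], so the segments cross. Intersection point: (-25/29, -71/29).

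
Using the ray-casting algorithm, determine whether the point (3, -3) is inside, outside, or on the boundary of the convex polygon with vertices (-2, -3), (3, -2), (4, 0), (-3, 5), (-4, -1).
The point (3, -3) lies strictly outside the polygon

Cast a horizontal ray to the right from the query point and count how many polygon edges it crosses (each edge strictly once or zero times, handled with the usual half-open convention). 
Parity of crossings → even ⇒ outside.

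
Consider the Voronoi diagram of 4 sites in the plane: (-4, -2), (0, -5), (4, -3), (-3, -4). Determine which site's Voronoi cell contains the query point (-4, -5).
Nearest site = (-3, -4)

The Voronoi cell of site s contains exactly those query points closer to s than to any other site. Compute squared distances from q = (-4, -5) to each site:
  (-3 − -4)² + (-4 − -5)² = 2
  (-4 − -4)² + (-2 − -5)² = 9
  (0 − -4)² + (-5 − -5)² = 16
  (4 − -4)² + (-3 − -5)² = 68
Minimum is attained by (-3, -4), so q lies in its Voronoi cell.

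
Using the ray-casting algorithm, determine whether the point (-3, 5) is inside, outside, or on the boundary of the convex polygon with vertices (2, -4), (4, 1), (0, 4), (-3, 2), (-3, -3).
The point (-3, 5) lies strictly outside the polygon

Cast a horizontal ray to the right from the query point and count how many polygon edges it crosses (each edge strictly once or zero times, handled with the usual half-open convention). 
Parity of crossings → even ⇒ outside.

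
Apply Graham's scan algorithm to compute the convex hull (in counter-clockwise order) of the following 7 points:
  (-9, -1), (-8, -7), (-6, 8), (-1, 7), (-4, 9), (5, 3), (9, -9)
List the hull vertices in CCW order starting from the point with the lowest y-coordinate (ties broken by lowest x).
Hull (CCW) = [(9, -9), (5, 3), (-4, 9), (-6, 8), (-9, -1), (-8, -7)]

Graham scan procedure:
  1. Find the pivot p₀ = point with lowest y (tie → lowest x): (9, -9).
  2. Sort the remaining points by polar angle around p₀.
  3. Walk through sorted points, maintaining a stack; pop the top while the last three entries make a non-left turn (cross product ≤ 0).
  4. Final stack is the convex hull in CCW order: (9, -9), (5, 3), (-4, 9), (-6, 8), (-9, -1), (-8, -7).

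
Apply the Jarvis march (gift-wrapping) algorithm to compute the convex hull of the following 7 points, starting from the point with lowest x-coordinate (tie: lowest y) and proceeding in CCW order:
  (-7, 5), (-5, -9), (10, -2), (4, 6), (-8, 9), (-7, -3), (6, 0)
Hull (CCW) = [(-8, 9), (-7, -3), (-5, -9), (10, -2), (4, 6)]

Jarvis march: at each step, from the current hull vertex p, select the next vertex q as the point such that every other point lies strictly to the left of (or on) the directed line p → q. (Equivalently: for every other point r, the cross product (q − p) × (r − p) ≥ 0.)
Starting point (lowest x, tie lowest y): (-8, 9). Wrap until returning to start. Resulting hull: (-8, 9), (-7, -3), (-5, -9), (10, -2), (4, 6).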